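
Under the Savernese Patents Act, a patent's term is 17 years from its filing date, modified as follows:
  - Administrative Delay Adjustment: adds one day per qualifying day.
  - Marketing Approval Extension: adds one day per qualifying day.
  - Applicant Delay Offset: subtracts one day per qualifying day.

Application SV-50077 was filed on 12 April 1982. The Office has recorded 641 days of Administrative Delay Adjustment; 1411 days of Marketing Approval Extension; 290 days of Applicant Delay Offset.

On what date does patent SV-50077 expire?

2004-02-07

Base term: filing date + 17 years → 12 April 1999.
Administrative Delay Adjustment: +641 days → 12 January 2001.
Marketing Approval Extension: +1411 days → 23 November 2004.
Applicant Delay Offset: −290 days → 7 February 2004.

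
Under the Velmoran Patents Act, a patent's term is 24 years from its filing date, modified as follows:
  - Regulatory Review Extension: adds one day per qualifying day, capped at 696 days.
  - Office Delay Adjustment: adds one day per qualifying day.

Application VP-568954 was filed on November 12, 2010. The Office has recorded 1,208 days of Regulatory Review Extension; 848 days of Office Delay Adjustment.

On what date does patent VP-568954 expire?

2039-02-03

Base term: filing date + 24 years → 12 November 2034.
Regulatory Review Extension: 1208 days claimed exceeds the 696-day cap, so +696 days → 8 October 2036.
Office Delay Adjustment: +848 days → 3 February 2039.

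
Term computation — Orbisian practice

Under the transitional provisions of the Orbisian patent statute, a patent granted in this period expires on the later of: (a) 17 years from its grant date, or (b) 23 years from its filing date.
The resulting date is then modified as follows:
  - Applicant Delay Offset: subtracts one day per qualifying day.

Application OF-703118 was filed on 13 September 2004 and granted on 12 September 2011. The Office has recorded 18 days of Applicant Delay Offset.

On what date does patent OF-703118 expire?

(a) grant + 17 years → 12 September 2028.
(b) filing + 23 years → 13 September 2027.
Later of the two: 12 September 2028.
Applicant Delay Offset: −18 days → 25 August 2028.

2028-08-25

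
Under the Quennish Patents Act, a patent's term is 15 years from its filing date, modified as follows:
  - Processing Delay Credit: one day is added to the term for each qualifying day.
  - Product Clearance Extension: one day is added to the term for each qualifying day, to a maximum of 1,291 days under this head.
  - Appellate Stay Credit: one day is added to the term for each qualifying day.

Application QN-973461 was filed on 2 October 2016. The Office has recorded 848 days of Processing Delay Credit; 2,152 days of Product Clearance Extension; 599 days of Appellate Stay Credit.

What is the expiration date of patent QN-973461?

Base term: filing date + 15 years → 2 October 2031.
Processing Delay Credit: +848 days → 27 January 2034.
Product Clearance Extension: 2152 days claimed exceeds the 1291-day cap, so +1291 days → 10 August 2037.
Appellate Stay Credit: +599 days → 1 April 2039.

April 1, 2039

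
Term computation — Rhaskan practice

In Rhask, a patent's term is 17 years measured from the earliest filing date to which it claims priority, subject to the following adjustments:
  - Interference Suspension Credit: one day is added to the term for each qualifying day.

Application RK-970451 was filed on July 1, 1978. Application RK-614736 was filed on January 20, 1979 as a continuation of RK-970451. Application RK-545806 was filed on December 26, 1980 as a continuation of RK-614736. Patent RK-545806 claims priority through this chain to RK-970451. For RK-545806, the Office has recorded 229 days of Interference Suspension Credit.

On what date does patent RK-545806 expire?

Earliest priority filing: 1 July 1978.
Base term: 1 July 1978 + 17 years → 1 July 1995.
Interference Suspension Credit: +229 days → 15 February 1996.

February 15, 1996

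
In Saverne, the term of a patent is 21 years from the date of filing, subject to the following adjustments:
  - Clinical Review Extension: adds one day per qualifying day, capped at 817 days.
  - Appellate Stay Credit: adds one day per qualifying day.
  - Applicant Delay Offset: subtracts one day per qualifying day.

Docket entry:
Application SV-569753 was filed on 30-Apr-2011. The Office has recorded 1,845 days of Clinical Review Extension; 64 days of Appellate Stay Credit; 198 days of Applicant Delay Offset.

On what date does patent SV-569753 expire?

Base term: filing date + 21 years → 30 April 2032.
Clinical Review Extension: 1845 days claimed exceeds the 817-day cap, so +817 days → 26 July 2034.
Appellate Stay Credit: +64 days → 28 September 2034.
Applicant Delay Offset: −198 days → 14 March 2034.

March 14, 2034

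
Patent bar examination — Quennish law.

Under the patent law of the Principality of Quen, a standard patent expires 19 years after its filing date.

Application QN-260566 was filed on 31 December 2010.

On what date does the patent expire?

December 31, 2029

Filing date + 19 years → 31 December 2029.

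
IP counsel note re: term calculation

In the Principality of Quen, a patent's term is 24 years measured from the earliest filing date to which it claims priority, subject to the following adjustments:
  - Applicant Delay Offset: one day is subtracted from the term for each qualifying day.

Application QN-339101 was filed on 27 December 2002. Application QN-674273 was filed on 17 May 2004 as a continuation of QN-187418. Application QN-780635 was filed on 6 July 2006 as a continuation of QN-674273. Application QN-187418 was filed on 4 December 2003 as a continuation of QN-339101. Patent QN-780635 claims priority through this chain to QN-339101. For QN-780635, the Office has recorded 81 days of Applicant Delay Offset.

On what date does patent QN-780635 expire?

Earliest priority filing: 27 December 2002.
Base term: 27 December 2002 + 24 years → 27 December 2026.
Applicant Delay Offset: −81 days → 7 October 2026.

2026-10-07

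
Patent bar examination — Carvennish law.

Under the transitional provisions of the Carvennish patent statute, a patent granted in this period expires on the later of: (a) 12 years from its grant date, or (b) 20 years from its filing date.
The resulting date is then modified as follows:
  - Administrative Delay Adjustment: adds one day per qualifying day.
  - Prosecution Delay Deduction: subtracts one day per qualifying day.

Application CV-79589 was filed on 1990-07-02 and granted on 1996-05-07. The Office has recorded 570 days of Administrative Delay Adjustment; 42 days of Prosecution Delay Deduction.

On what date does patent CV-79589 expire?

December 12, 2011

(a) grant + 12 years → 7 May 2008.
(b) filing + 20 years → 2 July 2010.
Later of the two: 2 July 2010.
Administrative Delay Adjustment: +570 days → 23 January 2012.
Prosecution Delay Deduction: −42 days → 12 December 2011.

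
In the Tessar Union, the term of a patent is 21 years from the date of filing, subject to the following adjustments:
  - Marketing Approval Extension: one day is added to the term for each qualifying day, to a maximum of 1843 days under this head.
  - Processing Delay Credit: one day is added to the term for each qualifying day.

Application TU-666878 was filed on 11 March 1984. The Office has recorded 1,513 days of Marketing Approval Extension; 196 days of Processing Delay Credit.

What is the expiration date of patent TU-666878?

Base term: filing date + 21 years → 11 March 2005.
Marketing Approval Extension: 1513 days (within the 1843-day cap) → +1513 days → 2 May 2009.
Processing Delay Credit: +196 days → 14 November 2009.

2009-11-14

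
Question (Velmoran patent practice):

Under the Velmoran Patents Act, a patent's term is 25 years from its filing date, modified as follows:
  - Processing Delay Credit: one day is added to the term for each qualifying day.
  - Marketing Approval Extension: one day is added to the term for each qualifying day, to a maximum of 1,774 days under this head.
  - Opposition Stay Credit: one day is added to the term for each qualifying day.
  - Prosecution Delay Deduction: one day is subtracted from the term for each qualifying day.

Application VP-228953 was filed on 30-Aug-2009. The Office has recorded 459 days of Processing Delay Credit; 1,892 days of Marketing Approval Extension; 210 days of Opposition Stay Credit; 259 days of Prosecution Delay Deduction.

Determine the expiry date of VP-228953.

2040-08-22

Base term: filing date + 25 years → 30 August 2034.
Processing Delay Credit: +459 days → 2 December 2035.
Marketing Approval Extension: 1892 days claimed exceeds the 1774-day cap, so +1774 days → 10 October 2040.
Opposition Stay Credit: +210 days → 8 May 2041.
Prosecution Delay Deduction: −259 days → 22 August 2040.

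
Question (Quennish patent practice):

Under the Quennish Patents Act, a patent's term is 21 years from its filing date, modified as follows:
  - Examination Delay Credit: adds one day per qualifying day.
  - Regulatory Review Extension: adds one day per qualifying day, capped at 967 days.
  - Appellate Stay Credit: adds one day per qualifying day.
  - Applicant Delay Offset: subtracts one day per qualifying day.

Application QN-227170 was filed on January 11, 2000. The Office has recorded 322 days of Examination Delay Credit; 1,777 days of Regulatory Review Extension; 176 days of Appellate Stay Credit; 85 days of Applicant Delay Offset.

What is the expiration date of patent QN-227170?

2024-10-22

Base term: filing date + 21 years → 11 January 2021.
Examination Delay Credit: +322 days → 29 November 2021.
Regulatory Review Extension: 1777 days claimed exceeds the 967-day cap, so +967 days → 23 July 2024.
Appellate Stay Credit: +176 days → 15 January 2025.
Applicant Delay Offset: −85 days → 22 October 2024.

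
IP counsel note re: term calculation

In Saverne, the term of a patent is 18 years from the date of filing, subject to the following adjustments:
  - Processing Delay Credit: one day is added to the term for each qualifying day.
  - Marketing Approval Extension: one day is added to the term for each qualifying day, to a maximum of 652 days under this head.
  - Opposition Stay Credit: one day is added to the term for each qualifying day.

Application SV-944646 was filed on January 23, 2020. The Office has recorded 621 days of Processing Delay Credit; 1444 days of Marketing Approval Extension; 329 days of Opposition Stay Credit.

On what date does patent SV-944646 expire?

2042-06-13

Base term: filing date + 18 years → 23 January 2038.
Processing Delay Credit: +621 days → 6 October 2039.
Marketing Approval Extension: 1444 days claimed exceeds the 652-day cap, so +652 days → 19 July 2041.
Opposition Stay Credit: +329 days → 13 June 2042.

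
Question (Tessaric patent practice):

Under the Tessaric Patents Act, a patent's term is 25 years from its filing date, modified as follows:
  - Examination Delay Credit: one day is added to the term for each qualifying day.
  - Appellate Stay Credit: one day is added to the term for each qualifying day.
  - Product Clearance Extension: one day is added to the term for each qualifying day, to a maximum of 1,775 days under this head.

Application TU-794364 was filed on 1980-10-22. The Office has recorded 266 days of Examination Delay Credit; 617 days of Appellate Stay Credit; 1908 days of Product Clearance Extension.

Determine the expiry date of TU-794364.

2013-01-31

Base term: filing date + 25 years → 22 October 2005.
Examination Delay Credit: +266 days → 15 July 2006.
Appellate Stay Credit: +617 days → 23 March 2008.
Product Clearance Extension: 1908 days claimed exceeds the 1775-day cap, so +1775 days → 31 January 2013.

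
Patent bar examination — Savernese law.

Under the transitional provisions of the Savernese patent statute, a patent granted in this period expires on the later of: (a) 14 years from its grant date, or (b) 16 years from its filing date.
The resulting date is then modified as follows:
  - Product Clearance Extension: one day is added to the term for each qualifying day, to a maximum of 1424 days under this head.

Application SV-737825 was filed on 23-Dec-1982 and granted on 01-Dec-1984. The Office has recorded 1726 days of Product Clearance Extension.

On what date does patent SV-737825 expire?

(a) grant + 14 years → 1 December 1998.
(b) filing + 16 years → 23 December 1998.
Later of the two: 23 December 1998.
Product Clearance Extension: 1726 days claimed exceeds the 1424-day cap, so +1424 days → 16 November 2002.

2002-11-16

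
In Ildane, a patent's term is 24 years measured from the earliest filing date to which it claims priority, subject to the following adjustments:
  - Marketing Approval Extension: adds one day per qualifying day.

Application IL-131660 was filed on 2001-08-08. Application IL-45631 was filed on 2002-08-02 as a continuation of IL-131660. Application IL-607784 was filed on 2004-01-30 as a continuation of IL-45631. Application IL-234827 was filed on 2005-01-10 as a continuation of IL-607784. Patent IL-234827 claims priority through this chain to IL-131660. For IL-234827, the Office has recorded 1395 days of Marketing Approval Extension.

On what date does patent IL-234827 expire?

June 3, 2029

Earliest priority filing: 8 August 2001.
Base term: 8 August 2001 + 24 years → 8 August 2025.
Marketing Approval Extension: +1395 days → 3 June 2029.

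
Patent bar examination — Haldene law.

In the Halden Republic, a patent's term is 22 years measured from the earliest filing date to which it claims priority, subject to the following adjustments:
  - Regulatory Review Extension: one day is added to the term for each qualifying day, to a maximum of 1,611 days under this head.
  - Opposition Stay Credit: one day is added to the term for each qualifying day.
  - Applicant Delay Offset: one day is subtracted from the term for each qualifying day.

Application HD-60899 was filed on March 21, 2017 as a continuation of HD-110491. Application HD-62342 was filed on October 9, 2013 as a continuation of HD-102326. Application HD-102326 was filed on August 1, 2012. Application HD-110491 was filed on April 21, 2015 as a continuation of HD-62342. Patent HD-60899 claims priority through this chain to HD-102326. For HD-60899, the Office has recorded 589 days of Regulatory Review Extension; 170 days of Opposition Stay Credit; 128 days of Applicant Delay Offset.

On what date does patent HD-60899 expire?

April 23, 2036

Earliest priority filing: 1 August 2012.
Base term: 1 August 2012 + 22 years → 1 August 2034.
Regulatory Review Extension: 589 days (within the 1611-day cap) → +589 days → 12 March 2036.
Opposition Stay Credit: +170 days → 29 August 2036.
Applicant Delay Offset: −128 days → 23 April 2036.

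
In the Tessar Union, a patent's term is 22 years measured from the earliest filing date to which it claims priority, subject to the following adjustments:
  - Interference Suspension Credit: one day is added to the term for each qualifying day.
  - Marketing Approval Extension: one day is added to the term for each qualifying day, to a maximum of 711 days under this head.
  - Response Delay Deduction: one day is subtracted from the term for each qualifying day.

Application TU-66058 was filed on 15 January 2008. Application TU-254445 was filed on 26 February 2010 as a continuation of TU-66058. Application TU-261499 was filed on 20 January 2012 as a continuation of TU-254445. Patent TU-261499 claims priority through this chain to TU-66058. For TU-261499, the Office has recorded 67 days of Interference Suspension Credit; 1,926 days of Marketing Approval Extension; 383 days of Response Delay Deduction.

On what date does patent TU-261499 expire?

2031-02-14

Earliest priority filing: 15 January 2008.
Base term: 15 January 2008 + 22 years → 15 January 2030.
Interference Suspension Credit: +67 days → 23 March 2030.
Marketing Approval Extension: 1926 days claimed exceeds the 711-day cap, so +711 days → 3 March 2032.
Response Delay Deduction: −383 days → 14 February 2031.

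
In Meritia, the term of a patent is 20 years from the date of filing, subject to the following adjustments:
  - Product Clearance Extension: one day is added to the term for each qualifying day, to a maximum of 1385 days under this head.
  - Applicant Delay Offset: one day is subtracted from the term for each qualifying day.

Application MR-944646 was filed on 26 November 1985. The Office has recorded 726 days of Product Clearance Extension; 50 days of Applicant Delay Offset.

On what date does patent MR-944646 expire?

Base term: filing date + 20 years → 26 November 2005.
Product Clearance Extension: 726 days (within the 1385-day cap) → +726 days → 22 November 2007.
Applicant Delay Offset: −50 days → 3 October 2007.

October 3, 2007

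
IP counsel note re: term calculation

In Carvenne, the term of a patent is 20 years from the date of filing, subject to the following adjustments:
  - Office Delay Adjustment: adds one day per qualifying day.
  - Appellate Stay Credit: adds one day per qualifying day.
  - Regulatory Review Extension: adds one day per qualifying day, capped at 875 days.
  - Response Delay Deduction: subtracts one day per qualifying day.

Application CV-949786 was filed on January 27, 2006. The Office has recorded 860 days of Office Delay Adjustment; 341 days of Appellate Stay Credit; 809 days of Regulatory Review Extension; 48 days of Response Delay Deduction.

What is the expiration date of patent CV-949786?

Base term: filing date + 20 years → 27 January 2026.
Office Delay Adjustment: +860 days → 5 June 2028.
Appellate Stay Credit: +341 days → 12 May 2029.
Regulatory Review Extension: 809 days (within the 875-day cap) → +809 days → 30 July 2031.
Response Delay Deduction: −48 days → 12 June 2031.

June 12, 2031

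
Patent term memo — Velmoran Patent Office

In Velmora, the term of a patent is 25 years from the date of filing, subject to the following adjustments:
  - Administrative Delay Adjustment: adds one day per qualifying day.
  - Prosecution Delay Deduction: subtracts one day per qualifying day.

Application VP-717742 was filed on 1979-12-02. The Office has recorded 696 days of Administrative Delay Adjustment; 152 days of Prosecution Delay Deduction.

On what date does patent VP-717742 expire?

May 30, 2006

Base term: filing date + 25 years → 2 December 2004.
Administrative Delay Adjustment: +696 days → 29 October 2006.
Prosecution Delay Deduction: −152 days → 30 May 2006.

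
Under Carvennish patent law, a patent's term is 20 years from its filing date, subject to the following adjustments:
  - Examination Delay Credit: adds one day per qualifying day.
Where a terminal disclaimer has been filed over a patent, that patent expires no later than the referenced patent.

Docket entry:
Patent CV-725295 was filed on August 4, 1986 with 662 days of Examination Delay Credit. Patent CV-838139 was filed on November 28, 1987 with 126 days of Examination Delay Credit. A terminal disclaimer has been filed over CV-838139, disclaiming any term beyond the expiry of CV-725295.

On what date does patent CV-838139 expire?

Natural term of CV-838139:
  Base: filing + 20 years → 28 November 2007.
  Examination Delay Credit: +126 days → 2 April 2008.
Expiry of referenced patent CV-725295:
  Base: filing + 20 years → 4 August 2006.
  Examination Delay Credit: +662 days → 27 May 2008.
Terminal disclaimer: CV-838139 expires on the earlier of 2 April 2008 and 27 May 2008.

April 2, 2008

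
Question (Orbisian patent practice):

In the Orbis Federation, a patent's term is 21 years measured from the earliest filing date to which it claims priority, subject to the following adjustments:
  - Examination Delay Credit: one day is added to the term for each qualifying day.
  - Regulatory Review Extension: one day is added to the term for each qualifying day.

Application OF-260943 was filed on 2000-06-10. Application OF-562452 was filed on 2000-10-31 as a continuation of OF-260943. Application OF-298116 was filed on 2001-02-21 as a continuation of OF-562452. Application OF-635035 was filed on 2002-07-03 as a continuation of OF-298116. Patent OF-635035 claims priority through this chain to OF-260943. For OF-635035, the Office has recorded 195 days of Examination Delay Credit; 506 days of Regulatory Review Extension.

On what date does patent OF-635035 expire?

Earliest priority filing: 10 June 2000.
Base term: 10 June 2000 + 21 years → 10 June 2021.
Examination Delay Credit: +195 days → 22 December 2021.
Regulatory Review Extension: +506 days → 12 May 2023.

2023-05-12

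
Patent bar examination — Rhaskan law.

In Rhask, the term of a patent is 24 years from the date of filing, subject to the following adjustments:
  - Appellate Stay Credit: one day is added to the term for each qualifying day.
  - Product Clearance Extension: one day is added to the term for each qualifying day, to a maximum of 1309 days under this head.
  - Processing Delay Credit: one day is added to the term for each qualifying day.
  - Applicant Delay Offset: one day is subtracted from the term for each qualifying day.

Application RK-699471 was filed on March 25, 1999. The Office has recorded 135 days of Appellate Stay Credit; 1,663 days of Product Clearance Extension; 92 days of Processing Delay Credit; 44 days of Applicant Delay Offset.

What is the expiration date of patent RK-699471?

Base term: filing date + 24 years → 25 March 2023.
Appellate Stay Credit: +135 days → 7 August 2023.
Product Clearance Extension: 1663 days claimed exceeds the 1309-day cap, so +1309 days → 8 March 2027.
Processing Delay Credit: +92 days → 8 June 2027.
Applicant Delay Offset: −44 days → 25 April 2027.

2027-04-25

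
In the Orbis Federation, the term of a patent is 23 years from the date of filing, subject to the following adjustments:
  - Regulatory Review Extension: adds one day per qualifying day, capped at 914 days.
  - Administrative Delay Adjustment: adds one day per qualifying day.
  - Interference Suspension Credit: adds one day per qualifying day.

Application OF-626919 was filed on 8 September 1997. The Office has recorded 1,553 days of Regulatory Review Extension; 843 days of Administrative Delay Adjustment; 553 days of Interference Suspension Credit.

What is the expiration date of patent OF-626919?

Base term: filing date + 23 years → 8 September 2020.
Regulatory Review Extension: 1553 days claimed exceeds the 914-day cap, so +914 days → 11 March 2023.
Administrative Delay Adjustment: +843 days → 1 July 2025.
Interference Suspension Credit: +553 days → 5 January 2027.

January 5, 2027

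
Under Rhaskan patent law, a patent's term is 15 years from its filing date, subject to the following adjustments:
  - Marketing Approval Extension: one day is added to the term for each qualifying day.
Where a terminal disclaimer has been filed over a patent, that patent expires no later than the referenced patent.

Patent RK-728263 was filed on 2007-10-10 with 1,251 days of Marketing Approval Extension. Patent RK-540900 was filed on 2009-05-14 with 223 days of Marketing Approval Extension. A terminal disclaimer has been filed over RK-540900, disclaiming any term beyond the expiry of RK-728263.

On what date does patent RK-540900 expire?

December 23, 2024

Natural term of RK-540900:
  Base: filing + 15 years → 14 May 2024.
  Marketing Approval Extension: +223 days → 23 December 2024.
Expiry of referenced patent RK-728263:
  Base: filing + 15 years → 10 October 2022.
  Marketing Approval Extension: +1251 days → 14 March 2026.
Terminal disclaimer: RK-540900 expires on the earlier of 23 December 2024 and 14 March 2026.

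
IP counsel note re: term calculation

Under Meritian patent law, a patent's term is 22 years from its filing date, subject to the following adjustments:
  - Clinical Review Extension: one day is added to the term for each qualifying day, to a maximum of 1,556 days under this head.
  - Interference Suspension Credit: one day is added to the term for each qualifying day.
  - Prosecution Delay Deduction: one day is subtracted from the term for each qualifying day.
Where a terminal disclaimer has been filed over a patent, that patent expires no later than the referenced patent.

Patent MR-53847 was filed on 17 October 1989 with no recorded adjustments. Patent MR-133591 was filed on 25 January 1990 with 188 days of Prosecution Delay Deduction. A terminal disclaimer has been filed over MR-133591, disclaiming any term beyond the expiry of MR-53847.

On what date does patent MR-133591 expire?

July 21, 2011

Natural term of MR-133591:
  Base: filing + 22 years → 25 January 2012.
  Prosecution Delay Deduction: −188 days → 21 July 2011.
Expiry of referenced patent MR-53847:
  Base: filing + 22 years → 17 October 2011.
Terminal disclaimer: MR-133591 expires on the earlier of 21 July 2011 and 17 October 2011.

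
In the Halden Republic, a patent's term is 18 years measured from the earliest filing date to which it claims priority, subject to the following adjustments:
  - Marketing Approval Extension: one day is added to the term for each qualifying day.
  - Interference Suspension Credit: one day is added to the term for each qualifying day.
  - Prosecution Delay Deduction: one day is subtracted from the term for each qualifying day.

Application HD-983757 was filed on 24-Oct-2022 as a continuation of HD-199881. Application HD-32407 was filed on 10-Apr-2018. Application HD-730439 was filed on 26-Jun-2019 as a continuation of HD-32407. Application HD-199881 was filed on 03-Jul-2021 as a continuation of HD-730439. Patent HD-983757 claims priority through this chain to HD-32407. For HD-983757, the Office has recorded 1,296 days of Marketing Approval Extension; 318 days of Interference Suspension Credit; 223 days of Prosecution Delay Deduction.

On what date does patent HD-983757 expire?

January 31, 2040

Earliest priority filing: 10 April 2018.
Base term: 10 April 2018 + 18 years → 10 April 2036.
Marketing Approval Extension: +1296 days → 28 October 2039.
Interference Suspension Credit: +318 days → 10 September 2040.
Prosecution Delay Deduction: −223 days → 31 January 2040.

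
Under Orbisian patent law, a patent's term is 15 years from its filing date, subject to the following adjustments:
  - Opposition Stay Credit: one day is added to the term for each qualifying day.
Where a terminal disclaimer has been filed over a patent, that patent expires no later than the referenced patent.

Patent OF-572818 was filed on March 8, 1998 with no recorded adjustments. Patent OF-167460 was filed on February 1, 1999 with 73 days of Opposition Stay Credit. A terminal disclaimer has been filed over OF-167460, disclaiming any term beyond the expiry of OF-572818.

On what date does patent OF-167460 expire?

Natural term of OF-167460:
  Base: filing + 15 years → 1 February 2014.
  Opposition Stay Credit: +73 days → 15 April 2014.
Expiry of referenced patent OF-572818:
  Base: filing + 15 years → 8 March 2013.
Terminal disclaimer: OF-167460 expires on the earlier of 15 April 2014 and 8 March 2013.

March 8, 2013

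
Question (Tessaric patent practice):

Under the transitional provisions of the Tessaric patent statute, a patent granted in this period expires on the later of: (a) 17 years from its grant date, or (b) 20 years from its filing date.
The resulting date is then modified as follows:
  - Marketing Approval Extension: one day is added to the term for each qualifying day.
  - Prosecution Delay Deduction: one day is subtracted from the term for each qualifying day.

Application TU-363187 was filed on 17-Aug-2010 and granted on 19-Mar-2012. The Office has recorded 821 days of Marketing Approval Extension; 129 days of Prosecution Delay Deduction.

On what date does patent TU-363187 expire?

(a) grant + 17 years → 19 March 2029.
(b) filing + 20 years → 17 August 2030.
Later of the two: 17 August 2030.
Marketing Approval Extension: +821 days → 15 November 2032.
Prosecution Delay Deduction: −129 days → 9 July 2032.

July 9, 2032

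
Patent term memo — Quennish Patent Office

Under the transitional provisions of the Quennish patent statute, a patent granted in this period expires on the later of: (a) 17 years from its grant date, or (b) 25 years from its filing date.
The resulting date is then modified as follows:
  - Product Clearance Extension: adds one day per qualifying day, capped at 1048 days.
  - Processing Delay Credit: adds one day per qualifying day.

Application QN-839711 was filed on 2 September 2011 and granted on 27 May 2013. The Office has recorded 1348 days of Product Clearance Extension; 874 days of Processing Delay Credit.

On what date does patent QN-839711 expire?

December 7, 2041

(a) grant + 17 years → 27 May 2030.
(b) filing + 25 years → 2 September 2036.
Later of the two: 2 September 2036.
Product Clearance Extension: 1348 days claimed exceeds the 1048-day cap, so +1048 days → 17 July 2039.
Processing Delay Credit: +874 days → 7 December 2041.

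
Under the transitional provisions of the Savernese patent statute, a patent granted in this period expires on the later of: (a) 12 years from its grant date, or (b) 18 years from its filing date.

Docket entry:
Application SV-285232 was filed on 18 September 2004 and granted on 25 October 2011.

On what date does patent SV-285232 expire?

October 25, 2023

(a) grant + 12 years → 25 October 2023.
(b) filing + 18 years → 18 September 2022.
Later of the two: 25 October 2023.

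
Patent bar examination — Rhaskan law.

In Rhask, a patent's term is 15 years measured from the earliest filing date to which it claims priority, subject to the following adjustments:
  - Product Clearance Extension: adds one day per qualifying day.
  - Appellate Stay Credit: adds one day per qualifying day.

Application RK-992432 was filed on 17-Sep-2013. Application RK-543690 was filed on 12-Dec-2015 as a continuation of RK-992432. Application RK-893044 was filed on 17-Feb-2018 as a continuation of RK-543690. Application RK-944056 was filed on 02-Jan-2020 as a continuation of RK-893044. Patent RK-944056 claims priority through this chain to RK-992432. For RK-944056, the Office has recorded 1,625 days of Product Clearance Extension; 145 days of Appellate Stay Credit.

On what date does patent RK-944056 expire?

Earliest priority filing: 17 September 2013.
Base term: 17 September 2013 + 15 years → 17 September 2028.
Product Clearance Extension: +1625 days → 28 February 2033.
Appellate Stay Credit: +145 days → 23 July 2033.

2033-07-23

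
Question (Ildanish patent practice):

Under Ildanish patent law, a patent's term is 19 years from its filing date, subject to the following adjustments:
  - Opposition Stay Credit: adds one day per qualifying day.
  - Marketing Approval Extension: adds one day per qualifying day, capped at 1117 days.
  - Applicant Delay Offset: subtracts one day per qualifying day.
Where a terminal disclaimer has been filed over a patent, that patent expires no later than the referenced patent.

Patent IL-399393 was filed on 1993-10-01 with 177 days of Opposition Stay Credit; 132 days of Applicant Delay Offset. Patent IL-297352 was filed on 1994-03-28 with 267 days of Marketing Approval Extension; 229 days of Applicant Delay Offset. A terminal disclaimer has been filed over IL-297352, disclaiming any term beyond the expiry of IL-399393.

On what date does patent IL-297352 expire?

Natural term of IL-297352:
  Base: filing + 19 years → 28 March 2013.
  Marketing Approval Extension: 267 days (within the 1117-day cap) → +267 days → 20 December 2013.
  Applicant Delay Offset: −229 days → 5 May 2013.
Expiry of referenced patent IL-399393:
  Base: filing + 19 years → 1 October 2012.
  Opposition Stay Credit: +177 days → 27 March 2013.
  Applicant Delay Offset: −132 days → 15 November 2012.
Terminal disclaimer: IL-297352 expires on the earlier of 5 May 2013 and 15 November 2012.

2012-11-15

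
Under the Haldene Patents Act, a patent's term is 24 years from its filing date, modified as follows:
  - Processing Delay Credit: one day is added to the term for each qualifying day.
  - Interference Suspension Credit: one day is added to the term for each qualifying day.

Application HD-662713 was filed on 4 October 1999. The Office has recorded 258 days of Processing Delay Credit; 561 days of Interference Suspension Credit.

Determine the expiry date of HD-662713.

Base term: filing date + 24 years → 4 October 2023.
Processing Delay Credit: +258 days → 18 June 2024.
Interference Suspension Credit: +561 days → 31 December 2025.

2025-12-31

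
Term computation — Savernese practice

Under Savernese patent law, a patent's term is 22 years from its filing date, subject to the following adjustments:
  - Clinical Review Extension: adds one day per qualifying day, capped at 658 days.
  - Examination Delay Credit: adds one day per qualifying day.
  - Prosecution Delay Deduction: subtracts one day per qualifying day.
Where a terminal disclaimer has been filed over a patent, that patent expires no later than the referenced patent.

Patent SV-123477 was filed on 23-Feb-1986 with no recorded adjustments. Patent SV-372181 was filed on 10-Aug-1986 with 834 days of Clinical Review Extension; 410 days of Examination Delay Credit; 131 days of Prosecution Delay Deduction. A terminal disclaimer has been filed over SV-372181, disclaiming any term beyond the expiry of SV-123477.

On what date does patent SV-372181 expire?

2008-02-23

Natural term of SV-372181:
  Base: filing + 22 years → 10 August 2008.
  Clinical Review Extension: 834 days claimed exceeds the 658-day cap, so +658 days → 30 May 2010.
  Examination Delay Credit: +410 days → 14 July 2011.
  Prosecution Delay Deduction: −131 days → 5 March 2011.
Expiry of referenced patent SV-123477:
  Base: filing + 22 years → 23 February 2008.
Terminal disclaimer: SV-372181 expires on the earlier of 5 March 2011 and 23 February 2008.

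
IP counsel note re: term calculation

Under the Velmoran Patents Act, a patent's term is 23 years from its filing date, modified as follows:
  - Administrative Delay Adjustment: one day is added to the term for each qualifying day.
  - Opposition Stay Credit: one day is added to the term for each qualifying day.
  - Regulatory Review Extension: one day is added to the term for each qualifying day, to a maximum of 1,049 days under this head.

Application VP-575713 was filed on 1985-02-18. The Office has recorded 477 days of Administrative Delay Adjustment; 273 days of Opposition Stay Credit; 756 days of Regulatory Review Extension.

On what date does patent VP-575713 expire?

2012-04-03

Base term: filing date + 23 years → 18 February 2008.
Administrative Delay Adjustment: +477 days → 9 June 2009.
Opposition Stay Credit: +273 days → 9 March 2010.
Regulatory Review Extension: 756 days (within the 1049-day cap) → +756 days → 3 April 2012.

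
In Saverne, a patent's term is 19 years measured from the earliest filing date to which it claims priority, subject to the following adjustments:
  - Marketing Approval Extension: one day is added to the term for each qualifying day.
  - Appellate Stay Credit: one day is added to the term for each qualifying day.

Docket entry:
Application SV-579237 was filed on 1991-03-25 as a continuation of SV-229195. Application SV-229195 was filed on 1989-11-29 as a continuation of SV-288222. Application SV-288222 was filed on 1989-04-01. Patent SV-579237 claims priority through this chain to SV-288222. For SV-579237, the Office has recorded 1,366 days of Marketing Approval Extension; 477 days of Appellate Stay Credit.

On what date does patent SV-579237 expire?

Earliest priority filing: 1 April 1989.
Base term: 1 April 1989 + 19 years → 1 April 2008.
Marketing Approval Extension: +1366 days → 28 December 2011.
Appellate Stay Credit: +477 days → 18 April 2013.

April 18, 2013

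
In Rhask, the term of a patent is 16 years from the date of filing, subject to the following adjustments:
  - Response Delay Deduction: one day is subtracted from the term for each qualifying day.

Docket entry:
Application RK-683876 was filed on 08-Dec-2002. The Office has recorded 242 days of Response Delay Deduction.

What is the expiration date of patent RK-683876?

Base term: filing date + 16 years → 8 December 2018.
Response Delay Deduction: −242 days → 10 April 2018.

April 10, 2018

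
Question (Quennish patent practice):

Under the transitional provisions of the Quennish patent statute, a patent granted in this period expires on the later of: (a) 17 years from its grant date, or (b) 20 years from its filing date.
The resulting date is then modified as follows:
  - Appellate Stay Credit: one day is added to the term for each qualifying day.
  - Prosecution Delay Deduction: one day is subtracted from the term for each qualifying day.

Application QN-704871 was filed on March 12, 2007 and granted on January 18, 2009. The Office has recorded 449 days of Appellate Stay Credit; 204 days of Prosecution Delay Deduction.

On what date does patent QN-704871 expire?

(a) grant + 17 years → 18 January 2026.
(b) filing + 20 years → 12 March 2027.
Later of the two: 12 March 2027.
Appellate Stay Credit: +449 days → 3 June 2028.
Prosecution Delay Deduction: −204 days → 12 November 2027.

November 12, 2027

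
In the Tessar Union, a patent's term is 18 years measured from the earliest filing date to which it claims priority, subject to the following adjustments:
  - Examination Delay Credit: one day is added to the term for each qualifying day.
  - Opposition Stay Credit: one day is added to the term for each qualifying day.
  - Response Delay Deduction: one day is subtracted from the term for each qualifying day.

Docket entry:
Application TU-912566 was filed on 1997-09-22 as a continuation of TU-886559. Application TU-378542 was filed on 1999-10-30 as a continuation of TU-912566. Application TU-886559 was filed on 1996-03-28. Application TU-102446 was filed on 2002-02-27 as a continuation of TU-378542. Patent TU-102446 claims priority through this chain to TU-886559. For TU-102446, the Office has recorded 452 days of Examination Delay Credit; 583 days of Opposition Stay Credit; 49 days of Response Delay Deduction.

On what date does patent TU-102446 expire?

2016-12-08

Earliest priority filing: 28 March 1996.
Base term: 28 March 1996 + 18 years → 28 March 2014.
Examination Delay Credit: +452 days → 23 June 2015.
Opposition Stay Credit: +583 days → 26 January 2017.
Response Delay Deduction: −49 days → 8 December 2016.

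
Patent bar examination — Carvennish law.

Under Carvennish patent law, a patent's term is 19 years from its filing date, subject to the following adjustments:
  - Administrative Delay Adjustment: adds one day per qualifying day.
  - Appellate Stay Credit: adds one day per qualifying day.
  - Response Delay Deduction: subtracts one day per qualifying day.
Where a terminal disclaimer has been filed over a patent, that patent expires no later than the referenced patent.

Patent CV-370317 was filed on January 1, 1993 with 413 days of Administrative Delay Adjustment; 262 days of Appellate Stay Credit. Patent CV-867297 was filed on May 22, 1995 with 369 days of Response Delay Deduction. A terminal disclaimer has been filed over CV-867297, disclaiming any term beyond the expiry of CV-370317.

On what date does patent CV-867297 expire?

May 18, 2013

Natural term of CV-867297:
  Base: filing + 19 years → 22 May 2014.
  Response Delay Deduction: −369 days → 18 May 2013.
Expiry of referenced patent CV-370317:
  Base: filing + 19 years → 1 January 2012.
  Administrative Delay Adjustment: +413 days → 17 February 2013.
  Appellate Stay Credit: +262 days → 6 November 2013.
Terminal disclaimer: CV-867297 expires on the earlier of 18 May 2013 and 6 November 2013.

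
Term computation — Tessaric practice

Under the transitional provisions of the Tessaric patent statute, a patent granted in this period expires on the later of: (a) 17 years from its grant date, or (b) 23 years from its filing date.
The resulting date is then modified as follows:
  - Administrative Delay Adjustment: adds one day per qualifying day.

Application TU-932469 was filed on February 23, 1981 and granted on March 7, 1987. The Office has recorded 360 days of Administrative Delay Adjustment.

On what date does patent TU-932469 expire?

2005-03-02

(a) grant + 17 years → 7 March 2004.
(b) filing + 23 years → 23 February 2004.
Later of the two: 7 March 2004.
Administrative Delay Adjustment: +360 days → 2 March 2005.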